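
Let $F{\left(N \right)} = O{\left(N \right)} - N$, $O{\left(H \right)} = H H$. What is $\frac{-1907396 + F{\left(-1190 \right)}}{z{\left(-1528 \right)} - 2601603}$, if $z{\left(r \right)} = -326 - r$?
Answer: $\frac{490106}{2600401} \approx 0.18847$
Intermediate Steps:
$O{\left(H \right)} = H^{2}$
$F{\left(N \right)} = N^{2} - N$
$\frac{-1907396 + F{\left(-1190 \right)}}{z{\left(-1528 \right)} - 2601603} = \frac{-1907396 - 1190 \left(-1 - 1190\right)}{\left(-326 - -1528\right) - 2601603} = \frac{-1907396 - -1417290}{\left(-326 + 1528\right) - 2601603} = \frac{-1907396 + 1417290}{1202 - 2601603} = - \frac{490106}{-2600401} = \left(-490106\right) \left(- \frac{1}{2600401}\right) = \frac{490106}{2600401}$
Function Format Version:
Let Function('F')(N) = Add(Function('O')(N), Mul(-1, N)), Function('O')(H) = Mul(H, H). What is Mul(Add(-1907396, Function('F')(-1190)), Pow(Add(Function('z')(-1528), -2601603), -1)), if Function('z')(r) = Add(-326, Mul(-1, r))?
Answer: Rational(490106, 2600401) ≈ 0.18847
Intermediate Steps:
Function('O')(H) = Pow(H, 2)
Function('F')(N) = Add(Pow(N, 2), Mul(-1, N))
Mul(Add(-1907396, Function('F')(-1190)), Pow(Add(Function('z')(-1528), -2601603), -1)) = Mul(Add(-1907396, Mul(-1190, Add(-1, -1190))), Pow(Add(Add(-326, Mul(-1, -1528)), -2601603), -1)) = Mul(Add(-1907396, Mul(-1190, -1191)), Pow(Add(Add(-326, 1528), -2601603), -1)) = Mul(Add(-1907396, 1417290), Pow(Add(1202, -2601603), -1)) = Mul(-490106, Pow(-2600401, -1)) = Mul(-490106, Rational(-1, 2600401)) = Rational(490106, 2600401)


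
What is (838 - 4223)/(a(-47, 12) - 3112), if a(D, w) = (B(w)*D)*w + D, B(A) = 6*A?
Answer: 3385/43767 ≈ 0.077341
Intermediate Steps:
a(D, w) = D + 6*D*w² (a(D, w) = ((6*w)*D)*w + D = (6*D*w)*w + D = 6*D*w² + D = D + 6*D*w²)
(838 - 4223)/(a(-47, 12) - 3112) = (838 - 4223)/(-47*(1 + 6*12²) - 3112) = -3385/(-47*(1 + 6*144) - 3112) = -3385/(-47*(1 + 864) - 3112) = -3385/(-47*865 - 3112) = -3385/(-40655 - 3112) = -3385/(-43767) = -3385*(-1/43767) = 3385/43767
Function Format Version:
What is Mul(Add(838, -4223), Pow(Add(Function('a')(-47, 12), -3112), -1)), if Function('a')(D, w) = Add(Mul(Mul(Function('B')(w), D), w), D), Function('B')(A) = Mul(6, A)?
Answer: Rational(3385, 43767) ≈ 0.077341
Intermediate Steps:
Function('a')(D, w) = Add(D, Mul(6, D, Pow(w, 2))) (Function('a')(D, w) = Add(Mul(Mul(Mul(6, w), D), w), D) = Add(Mul(Mul(6, D, w), w), D) = Add(Mul(6, D, Pow(w, 2)), D) = Add(D, Mul(6, D, Pow(w, 2))))
Mul(Add(838, -4223), Pow(Add(Function('a')(-47, 12), -3112), -1)) = Mul(Add(838, -4223), Pow(Add(Mul(-47, Add(1, Mul(6, Pow(12, 2)))), -3112), -1)) = Mul(-3385, Pow(Add(Mul(-47, Add(1, Mul(6, 144))), -3112), -1)) = Mul(-3385, Pow(Add(Mul(-47, Add(1, 864)), -3112), -1)) = Mul(-3385, Pow(Add(Mul(-47, 865), -3112), -1)) = Mul(-3385, Pow(Add(-40655, -3112), -1)) = Mul(-3385, Pow(-43767, -1)) = Mul(-3385, Rational(-1, 43767)) = Rational(3385, 43767)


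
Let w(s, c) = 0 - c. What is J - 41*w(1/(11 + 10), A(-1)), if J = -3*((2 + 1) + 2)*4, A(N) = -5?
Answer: -265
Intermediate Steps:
J = -60 (J = -3*(3 + 2)*4 = -3*5*4 = -15*4 = -60)
w(s, c) = -c
J - 41*w(1/(11 + 10), A(-1)) = -60 - (-41)*(-5) = -60 - 41*5 = -60 - 205 = -265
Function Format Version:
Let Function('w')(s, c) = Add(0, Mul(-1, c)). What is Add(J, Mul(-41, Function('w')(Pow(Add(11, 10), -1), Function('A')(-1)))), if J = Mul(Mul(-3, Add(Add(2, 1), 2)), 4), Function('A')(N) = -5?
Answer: -265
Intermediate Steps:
J = -60 (J = Mul(Mul(-3, Add(3, 2)), 4) = Mul(Mul(-3, 5), 4) = Mul(-15, 4) = -60)
Function('w')(s, c) = Mul(-1, c)
Add(J, Mul(-41, Function('w')(Pow(Add(11, 10), -1), Function('A')(-1)))) = Add(-60, Mul(-41, Mul(-1, -5))) = Add(-60, Mul(-41, 5)) = Add(-60, -205) = -265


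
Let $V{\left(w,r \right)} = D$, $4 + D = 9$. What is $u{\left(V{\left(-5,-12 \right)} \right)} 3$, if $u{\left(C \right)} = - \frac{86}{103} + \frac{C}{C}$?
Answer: $\frac{51}{103} \approx 0.49515$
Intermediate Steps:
$D = 5$ ($D = -4 + 9 = 5$)
$V{\left(w,r \right)} = 5$
$u{\left(C \right)} = \frac{17}{103}$ ($u{\left(C \right)} = \left(-86\right) \frac{1}{103} + 1 = - \frac{86}{103} + 1 = \frac{17}{103}$)
$u{\left(V{\left(-5,-12 \right)} \right)} 3 = \frac{17}{103} \cdot 3 = \frac{51}{103}$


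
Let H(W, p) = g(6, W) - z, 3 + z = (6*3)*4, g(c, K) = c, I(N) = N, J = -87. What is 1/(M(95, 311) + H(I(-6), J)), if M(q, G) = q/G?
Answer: -311/19498 ≈ -0.015950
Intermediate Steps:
z = 69 (z = -3 + (6*3)*4 = -3 + 18*4 = -3 + 72 = 69)
H(W, p) = -63 (H(W, p) = 6 - 1*69 = 6 - 69 = -63)
1/(M(95, 311) + H(I(-6), J)) = 1/(95/311 - 63) = 1/(-19498/311) = -311/19498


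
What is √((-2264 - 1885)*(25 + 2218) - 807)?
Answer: I*√9307014 ≈ 3050.7*I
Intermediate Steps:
√((-2264 - 1885)*(25 + 2218) - 807) = √(-4149*2243 - 807) = √(-9306207 - 807) = √(-9307014) = I*√9307014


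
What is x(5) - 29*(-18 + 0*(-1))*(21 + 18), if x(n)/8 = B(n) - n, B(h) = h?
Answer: 20358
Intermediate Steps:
x(n) = 0 (x(n) = 8*(n - n) = 8*0 = 0)
x(5) - 29*(-18 + 0*(-1))*(21 + 18) = 0 - 29*(-18 + 0*(-1))*(21 + 18) = 0 - 29*(-18 + 0)*39 = 0 - (-522)*39 = 0 - 29*(-702) = 0 + 20358 = 20358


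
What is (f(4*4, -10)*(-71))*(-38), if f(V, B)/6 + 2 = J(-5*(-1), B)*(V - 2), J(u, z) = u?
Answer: 1100784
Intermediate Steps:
f(V, B) = -72 + 30*V (f(V, B) = -12 + 6*((-5*(-1))*(V - 2)) = -12 + 6*(5*(-2 + V)) = -12 + 6*(-10 + 5*V) = -12 + (-60 + 30*V) = -72 + 30*V)
(f(4*4, -10)*(-71))*(-38) = ((-72 + 30*(4*4))*(-71))*(-38) = ((-72 + 30*16)*(-71))*(-38) = ((-72 + 480)*(-71))*(-38) = (408*(-71))*(-38) = -28968*(-38) = 1100784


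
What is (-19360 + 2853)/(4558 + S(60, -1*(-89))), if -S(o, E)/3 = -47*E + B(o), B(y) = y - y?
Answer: -16507/17107 ≈ -0.96493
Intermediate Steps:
B(y) = 0
S(o, E) = 141*E (S(o, E) = -3*(-47*E + 0) = -(-141)*E = 141*E)
(-19360 + 2853)/(4558 + S(60, -1*(-89))) = (-19360 + 2853)/(4558 + 141*(-1*(-89))) = -16507/(4558 + 141*89) = -16507/(4558 + 12549) = -16507/17107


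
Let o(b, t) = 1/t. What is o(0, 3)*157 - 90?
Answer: -113/3 ≈ -37.667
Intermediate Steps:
o(0, 3)*157 - 90 = 157/3 - 90 = -113/3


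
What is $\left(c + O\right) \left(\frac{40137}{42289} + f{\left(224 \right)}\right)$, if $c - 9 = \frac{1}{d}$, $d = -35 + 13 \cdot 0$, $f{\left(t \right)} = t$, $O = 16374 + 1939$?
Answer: $\frac{6100310555837}{1480115} \approx 4.1215 \cdot 10^{6}$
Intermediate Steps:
$O = 18313$
$d = -35$ ($d = -35 + 0 = -35$)
$c = \frac{314}{35}$ ($c = 9 + \frac{1}{-35} = 9 - \frac{1}{35} = \frac{314}{35} \approx 8.9714$)
$\left(c + O\right) \left(\frac{40137}{42289} + f{\left(224 \right)}\right) = \left(\frac{314}{35} + 18313\right) \left(\frac{40137}{42289} + 224\right) = \frac{641269 \left(40137 \cdot \frac{1}{42289} + 224\right)}{35} = \frac{641269 \left(\frac{40137}{42289} + 224\right)}{35} = \frac{641269}{35} \cdot \frac{9512873}{42289} = \frac{6100310555837}{1480115}$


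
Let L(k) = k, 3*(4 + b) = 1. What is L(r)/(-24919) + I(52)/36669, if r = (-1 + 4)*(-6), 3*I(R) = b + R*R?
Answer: 207809197/8223793299 ≈ 0.025269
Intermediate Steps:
b = -11/3 (b = -4 + (⅓)*1 = -4 + ⅓ = -11/3 ≈ -3.6667)
I(R) = -11/9 + R²/3 (I(R) = (-11/3 + R*R)/3 = (-11/3 + R²)/3 = -11/9 + R²/3)
r = -18 (r = 3*(-6) = -18)
L(r)/(-24919) + I(52)/36669 = -18/(-24919) + (-11/9 + (⅓)*52²)/36669 = -18*(-1/24919) + (-11/9 + (⅓)*2704)*(1/36669) = 18/24919 + (-11/9 + 2704/3)*(1/36669) = 18/24919 + (8101/9)*(1/36669) = 18/24919 + 8101/330021 = 207809197/8223793299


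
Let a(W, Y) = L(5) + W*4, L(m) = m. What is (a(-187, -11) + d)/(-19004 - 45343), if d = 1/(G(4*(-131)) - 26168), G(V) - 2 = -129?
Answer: 19537186/1692004365 ≈ 0.011547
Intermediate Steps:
G(V) = -127 (G(V) = 2 - 129 = -127)
a(W, Y) = 5 + 4*W (a(W, Y) = 5 + W*4 = 5 + 4*W)
d = -1/26295 (d = 1/(-127 - 26168) = 1/(-26295) = -1/26295 ≈ -3.8030e-5)
(a(-187, -11) + d)/(-19004 - 45343) = ((5 + 4*(-187)) - 1/26295)/(-19004 - 45343) = ((5 - 748) - 1/26295)/(-64347) = (-743 - 1/26295)*(-1/64347) = -19537186/26295*(-1/64347) = 19537186/1692004365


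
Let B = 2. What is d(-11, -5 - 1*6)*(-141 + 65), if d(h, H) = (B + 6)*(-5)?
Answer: 3040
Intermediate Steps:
d(h, H) = -40 (d(h, H) = (2 + 6)*(-5) = 8*(-5) = -40)
d(-11, -5 - 1*6)*(-141 + 65) = -40*(-141 + 65) = -40*(-76) = 3040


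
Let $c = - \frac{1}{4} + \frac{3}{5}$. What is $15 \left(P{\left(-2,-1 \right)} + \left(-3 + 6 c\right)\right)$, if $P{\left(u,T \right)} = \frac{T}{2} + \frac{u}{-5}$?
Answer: $-15$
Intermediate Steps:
$P{\left(u,T \right)} = \frac{T}{2} - \frac{u}{5}$ ($P{\left(u,T \right)} = T \frac{1}{2} + u \left(- \frac{1}{5}\right) = \frac{T}{2} - \frac{u}{5}$)
$c = \frac{7}{20}$ ($c = \left(-1\right) \frac{1}{4} + 3 \cdot \frac{1}{5} = - \frac{1}{4} + \frac{3}{5} = \frac{7}{20} \approx 0.35$)
$15 \left(P{\left(-2,-1 \right)} + \left(-3 + 6 c\right)\right) = 15 \left(\left(\frac{1}{2} \left(-1\right) - - \frac{2}{5}\right) + \left(-3 + 6 \cdot \frac{7}{20}\right)\right) = 15 \left(\left(- \frac{1}{2} + \frac{2}{5}\right) + \left(-3 + \frac{21}{10}\right)\right) = 15 \left(- \frac{1}{10} - \frac{9}{10}\right) = 15 \left(-1\right) = -15$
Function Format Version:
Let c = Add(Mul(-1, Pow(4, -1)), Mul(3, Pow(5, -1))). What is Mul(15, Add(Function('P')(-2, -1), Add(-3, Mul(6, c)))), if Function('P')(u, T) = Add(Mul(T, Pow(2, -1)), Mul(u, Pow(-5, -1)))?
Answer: -15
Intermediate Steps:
Function('P')(u, T) = Add(Mul(Rational(1, 2), T), Mul(Rational(-1, 5), u)) (Function('P')(u, T) = Add(Mul(T, Rational(1, 2)), Mul(u, Rational(-1, 5))) = Add(Mul(Rational(1, 2), T), Mul(Rational(-1, 5), u)))
c = Rational(7, 20) (c = Add(Mul(-1, Rational(1, 4)), Mul(3, Rational(1, 5))) = Add(Rational(-1, 4), Rational(3, 5)) = Rational(7, 20) ≈ 0.35000)
Mul(15, Add(Function('P')(-2, -1), Add(-3, Mul(6, c)))) = Mul(15, Add(Add(Mul(Rational(1, 2), -1), Mul(Rational(-1, 5), -2)), Add(-3, Mul(6, Rational(7, 20))))) = Mul(15, Add(Add(Rational(-1, 2), Rational(2, 5)), Add(-3, Rational(21, 10)))) = Mul(15, Add(Rational(-1, 10), Rational(-9, 10))) = Mul(15, -1) = -15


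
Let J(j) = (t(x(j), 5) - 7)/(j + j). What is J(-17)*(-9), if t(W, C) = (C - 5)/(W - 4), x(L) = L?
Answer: -63/34 ≈ -1.8529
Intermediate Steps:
t(W, C) = (-5 + C)/(-4 + W)
J(j) = -7/(2*j) (J(j) = ((-5 + 5)/(-4 + j) - 7)/(j + j) = (0/(-4 + j) - 7)/((2*j)) = (0 - 7)*(1/(2*j)) = -7/(2*j))
J(-17)*(-9) = -7/2/(-17)*(-9) = -7/2*(-1/17)*(-9) = (7/34)*(-9) = -63/34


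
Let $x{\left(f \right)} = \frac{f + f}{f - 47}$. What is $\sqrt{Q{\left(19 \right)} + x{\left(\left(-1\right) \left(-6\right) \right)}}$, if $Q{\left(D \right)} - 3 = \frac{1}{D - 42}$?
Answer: $\frac{4 \sqrt{148051}}{943} \approx 1.6321$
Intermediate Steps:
$Q{\left(D \right)} = 3 + \frac{1}{-42 + D}$ ($Q{\left(D \right)} = 3 + \frac{1}{D - 42} = 3 + \frac{1}{-42 + D}$)
$x{\left(f \right)} = \frac{2 f}{-47 + f}$
$\sqrt{Q{\left(19 \right)} + x{\left(\left(-1\right) \left(-6\right) \right)}} = \sqrt{\frac{-125 + 3 \cdot 19}{-42 + 19} + \frac{2 \left(\left(-1\right) \left(-6\right)\right)}{-47 - -6}} = \sqrt{\frac{-125 + 57}{-23} + 2 \cdot 6 \frac{1}{-47 + 6}} = \sqrt{\left(- \frac{1}{23}\right) \left(-68\right) + 2 \cdot 6 \frac{1}{-41}} = \sqrt{\frac{68}{23} + 2 \cdot 6 \left(- \frac{1}{41}\right)} = \sqrt{\frac{68}{23} - \frac{12}{41}} = \sqrt{\frac{2512}{943}} = \frac{4 \sqrt{148051}}{943}$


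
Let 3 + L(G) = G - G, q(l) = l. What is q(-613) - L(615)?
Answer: -610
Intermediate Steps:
L(G) = -3 (L(G) = -3 + (G - G) = -3 + 0 = -3)
q(-613) - L(615) = -613 - 1*(-3) = -613 + 3 = -610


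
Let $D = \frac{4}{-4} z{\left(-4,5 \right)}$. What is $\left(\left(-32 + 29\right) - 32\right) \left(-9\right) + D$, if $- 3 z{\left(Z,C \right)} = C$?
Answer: $\frac{950}{3} \approx 316.67$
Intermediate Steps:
$z{\left(Z,C \right)} = - \frac{C}{3}$
$D = \frac{5}{3}$ ($D = \frac{4}{-4} \left(\left(- \frac{1}{3}\right) 5\right) = 4 \left(- \frac{1}{4}\right) \left(- \frac{5}{3}\right) = \left(-1\right) \left(- \frac{5}{3}\right) = \frac{5}{3} \approx 1.6667$)
$\left(\left(-32 + 29\right) - 32\right) \left(-9\right) + D = \left(\left(-32 + 29\right) - 32\right) \left(-9\right) + \frac{5}{3} = \left(-3 - 32\right) \left(-9\right) + \frac{5}{3} = \left(-35\right) \left(-9\right) + \frac{5}{3} = 315 + \frac{5}{3} = \frac{950}{3}$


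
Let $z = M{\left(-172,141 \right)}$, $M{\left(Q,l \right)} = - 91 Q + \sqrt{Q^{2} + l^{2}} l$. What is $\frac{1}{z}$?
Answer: $- \frac{1204}{56802197} + \frac{141 \sqrt{49465}}{738428561} \approx 2.1271 \cdot 10^{-5}$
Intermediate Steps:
$M{\left(Q,l \right)} = - 91 Q + l \sqrt{Q^{2} + l^{2}}$
$z = 15652 + 141 \sqrt{49465}$ ($z = \left(-91\right) \left(-172\right) + 141 \sqrt{\left(-172\right)^{2} + 141^{2}} = 15652 + 141 \sqrt{29584 + 19881} = 15652 + 141 \sqrt{49465} \approx 47011.0$)
$\frac{1}{z} = \frac{1}{15652 + 141 \sqrt{49465}}$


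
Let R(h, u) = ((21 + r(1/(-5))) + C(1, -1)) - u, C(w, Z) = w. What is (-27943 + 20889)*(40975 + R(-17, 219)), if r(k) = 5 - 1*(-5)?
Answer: -287718552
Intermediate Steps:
r(k) = 10 (r(k) = 5 + 5 = 10)
R(h, u) = 32 - u (R(h, u) = ((21 + 10) + 1) - u = (31 + 1) - u = 32 - u)
(-27943 + 20889)*(40975 + R(-17, 219)) = (-27943 + 20889)*(40975 + (32 - 1*219)) = -7054*(40975 + (32 - 219)) = -7054*(40975 - 187) = -7054*40788 = -287718552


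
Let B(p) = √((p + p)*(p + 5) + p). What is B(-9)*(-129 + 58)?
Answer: -213*√7 ≈ -563.54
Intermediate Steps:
B(p) = √(p + 2*p*(5 + p)) (B(p) = √((2*p)*(5 + p) + p) = √(2*p*(5 + p) + p) = √(p + 2*p*(5 + p)))
B(-9)*(-129 + 58) = √(-9*(11 + 2*(-9)))*(-129 + 58) = √(-9*(11 - 18))*(-71) = √(-9*(-7))*(-71) = √63*(-71) = (3*√7)*(-71) = -213*√7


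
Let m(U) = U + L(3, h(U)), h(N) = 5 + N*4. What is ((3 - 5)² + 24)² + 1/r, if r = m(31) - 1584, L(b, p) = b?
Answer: 1215199/1550 ≈ 784.00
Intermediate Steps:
h(N) = 5 + 4*N
m(U) = 3 + U (m(U) = U + 3 = 3 + U)
r = -1550 (r = (3 + 31) - 1584 = 34 - 1584 = -1550)
((3 - 5)² + 24)² + 1/r = ((3 - 5)² + 24)² + 1/(-1550) = ((-2)² + 24)² - 1/1550 = (4 + 24)² - 1/1550 = 28² - 1/1550 = 784 - 1/1550 = 1215199/1550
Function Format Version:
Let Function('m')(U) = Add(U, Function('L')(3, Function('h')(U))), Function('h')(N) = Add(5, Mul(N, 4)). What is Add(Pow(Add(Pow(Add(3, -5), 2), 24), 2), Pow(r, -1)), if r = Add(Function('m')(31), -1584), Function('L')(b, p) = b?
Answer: Rational(1215199, 1550) ≈ 784.00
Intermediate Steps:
Function('h')(N) = Add(5, Mul(4, N))
Function('m')(U) = Add(3, U) (Function('m')(U) = Add(U, 3) = Add(3, U))
r = -1550 (r = Add(Add(3, 31), -1584) = Add(34, -1584) = -1550)
Add(Pow(Add(Pow(Add(3, -5), 2), 24), 2), Pow(r, -1)) = Add(Pow(Add(Pow(Add(3, -5), 2), 24), 2), Pow(-1550, -1)) = Add(Pow(Add(Pow(-2, 2), 24), 2), Rational(-1, 1550)) = Add(Pow(Add(4, 24), 2), Rational(-1, 1550)) = Add(Pow(28, 2), Rational(-1, 1550)) = Add(784, Rational(-1, 1550)) = Rational(1215199, 1550)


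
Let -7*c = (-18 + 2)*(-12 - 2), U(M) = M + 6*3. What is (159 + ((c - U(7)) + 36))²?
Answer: 19044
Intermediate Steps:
U(M) = 18 + M (U(M) = M + 18 = 18 + M)
c = -32 (c = -(-18 + 2)*(-12 - 2)/7 = -(-16)*(-14)/7 = -⅐*224 = -32)
(159 + ((c - U(7)) + 36))² = (159 + ((-32 - (18 + 7)) + 36))² = (159 + ((-32 - 1*25) + 36))² = (159 + ((-32 - 25) + 36))² = (159 + (-57 + 36))² = (159 - 21)² = 138² = 19044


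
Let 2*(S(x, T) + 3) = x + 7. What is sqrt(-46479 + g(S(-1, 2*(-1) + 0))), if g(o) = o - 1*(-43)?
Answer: 2*I*sqrt(11609) ≈ 215.49*I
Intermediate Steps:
S(x, T) = 1/2 + x/2 (S(x, T) = -3 + (x + 7)/2 = -3 + (7 + x)/2 = -3 + (7/2 + x/2) = 1/2 + x/2)
g(o) = 43 + o (g(o) = o + 43 = 43 + o)
sqrt(-46479 + g(S(-1, 2*(-1) + 0))) = sqrt(-46479 + (43 + (1/2 + (1/2)*(-1)))) = sqrt(-46479 + (43 + (1/2 - 1/2))) = sqrt(-46479 + (43 + 0)) = sqrt(-46479 + 43) = sqrt(-46436) = 2*I*sqrt(11609)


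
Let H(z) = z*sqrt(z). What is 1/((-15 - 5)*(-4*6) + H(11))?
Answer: 480/229069 - 11*sqrt(11)/229069 ≈ 0.0019362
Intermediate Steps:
H(z) = z**(3/2)
1/((-15 - 5)*(-4*6) + H(11)) = 1/((-15 - 5)*(-4*6) + 11**(3/2)) = 1/(-20*(-24) + 11*sqrt(11)) = 1/(480 + 11*sqrt(11))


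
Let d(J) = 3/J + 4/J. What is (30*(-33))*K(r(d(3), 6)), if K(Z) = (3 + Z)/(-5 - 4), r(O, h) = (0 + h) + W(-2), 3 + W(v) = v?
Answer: 440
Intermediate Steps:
d(J) = 7/J
W(v) = -3 + v
r(O, h) = -5 + h (r(O, h) = (0 + h) + (-3 - 2) = h - 5 = -5 + h)
K(Z) = -⅓ - Z/9 (K(Z) = (3 + Z)/(-9) = (3 + Z)*(-⅑) = -⅓ - Z/9)
(30*(-33))*K(r(d(3), 6)) = (30*(-33))*(-⅓ - (-5 + 6)/9) = -990*(-⅓ - ⅑*1) = -990*(-⅓ - ⅑) = -990*(-4/9) = 440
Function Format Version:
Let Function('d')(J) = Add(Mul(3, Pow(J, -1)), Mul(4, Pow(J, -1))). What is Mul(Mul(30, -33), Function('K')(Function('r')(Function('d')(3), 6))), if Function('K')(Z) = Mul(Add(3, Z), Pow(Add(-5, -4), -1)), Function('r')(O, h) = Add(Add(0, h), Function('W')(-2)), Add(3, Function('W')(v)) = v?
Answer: 440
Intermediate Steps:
Function('d')(J) = Mul(7, Pow(J, -1))
Function('W')(v) = Add(-3, v)
Function('r')(O, h) = Add(-5, h) (Function('r')(O, h) = Add(Add(0, h), Add(-3, -2)) = Add(h, -5) = Add(-5, h))
Function('K')(Z) = Add(Rational(-1, 3), Mul(Rational(-1, 9), Z)) (Function('K')(Z) = Mul(Add(3, Z), Pow(-9, -1)) = Mul(Add(3, Z), Rational(-1, 9)) = Add(Rational(-1, 3), Mul(Rational(-1, 9), Z)))
Mul(Mul(30, -33), Function('K')(Function('r')(Function('d')(3), 6))) = Mul(Mul(30, -33), Add(Rational(-1, 3), Mul(Rational(-1, 9), Add(-5, 6)))) = Mul(-990, Add(Rational(-1, 3), Mul(Rational(-1, 9), 1))) = Mul(-990, Add(Rational(-1, 3), Rational(-1, 9))) = Mul(-990, Rational(-4, 9)) = 440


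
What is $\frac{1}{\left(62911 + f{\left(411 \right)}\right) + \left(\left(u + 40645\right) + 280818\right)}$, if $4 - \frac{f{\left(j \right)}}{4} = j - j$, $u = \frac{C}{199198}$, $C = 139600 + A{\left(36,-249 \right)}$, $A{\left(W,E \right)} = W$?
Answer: $\frac{99599}{38284929428} \approx 2.6015 \cdot 10^{-6}$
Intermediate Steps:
$C = 139636$ ($C = 139600 + 36 = 139636$)
$u = \frac{69818}{99599}$ ($u = \frac{139636}{199198} = 139636 \cdot \frac{1}{199198} = \frac{69818}{99599} \approx 0.70099$)
$f{\left(j \right)} = 16$ ($f{\left(j \right)} = 16 - 4 \left(j - j\right) = 16 - 0 = 16 + 0 = 16$)
$\frac{1}{\left(62911 + f{\left(411 \right)}\right) + \left(\left(u + 40645\right) + 280818\right)} = \frac{1}{\left(62911 + 16\right) + \left(\left(\frac{69818}{99599} + 40645\right) + 280818\right)} = \frac{1}{62927 + \left(\frac{4048271173}{99599} + 280818\right)} = \frac{1}{62927 + \frac{32017463155}{99599}} = \frac{1}{\frac{38284929428}{99599}} = \frac{99599}{38284929428}$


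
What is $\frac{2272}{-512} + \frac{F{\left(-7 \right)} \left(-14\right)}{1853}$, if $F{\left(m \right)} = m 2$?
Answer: $- \frac{128427}{29648} \approx -4.3317$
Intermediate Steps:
$F{\left(m \right)} = 2 m$
$\frac{2272}{-512} + \frac{F{\left(-7 \right)} \left(-14\right)}{1853} = \frac{2272}{-512} + \frac{2 \left(-7\right) \left(-14\right)}{1853} = 2272 \left(- \frac{1}{512}\right) + \left(-14\right) \left(-14\right) \frac{1}{1853} = - \frac{71}{16} + 196 \cdot \frac{1}{1853} = - \frac{71}{16} + \frac{196}{1853} = - \frac{128427}{29648}$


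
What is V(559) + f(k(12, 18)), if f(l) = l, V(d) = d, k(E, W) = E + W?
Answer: 589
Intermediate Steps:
V(559) + f(k(12, 18)) = 559 + (12 + 18) = 559 + 30 = 589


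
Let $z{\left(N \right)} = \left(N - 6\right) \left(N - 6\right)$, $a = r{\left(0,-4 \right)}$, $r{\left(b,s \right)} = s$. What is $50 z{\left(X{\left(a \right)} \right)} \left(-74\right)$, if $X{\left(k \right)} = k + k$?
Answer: $-725200$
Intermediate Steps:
$a = -4$
$X{\left(k \right)} = 2 k$
$z{\left(N \right)} = \left(-6 + N\right)^{2}$ ($z{\left(N \right)} = \left(-6 + N\right) \left(-6 + N\right) = \left(-6 + N\right)^{2}$)
$50 z{\left(X{\left(a \right)} \right)} \left(-74\right) = 50 \left(-6 + 2 \left(-4\right)\right)^{2} \left(-74\right) = 50 \left(-6 - 8\right)^{2} \left(-74\right) = 50 \left(-14\right)^{2} \left(-74\right) = 50 \cdot 196 \left(-74\right) = 9800 \left(-74\right) = -725200$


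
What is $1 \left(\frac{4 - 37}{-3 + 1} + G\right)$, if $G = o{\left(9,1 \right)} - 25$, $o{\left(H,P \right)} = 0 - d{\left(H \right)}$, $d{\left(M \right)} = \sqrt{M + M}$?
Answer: $- \frac{17}{2} - 3 \sqrt{2} \approx -12.743$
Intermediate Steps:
$d{\left(M \right)} = \sqrt{2} \sqrt{M}$ ($d{\left(M \right)} = \sqrt{2 M} = \sqrt{2} \sqrt{M}$)
$o{\left(H,P \right)} = - \sqrt{2} \sqrt{H}$ ($o{\left(H,P \right)} = 0 - \sqrt{2} \sqrt{H} = - \sqrt{2} \sqrt{H}$)
$G = -25 - 3 \sqrt{2}$ ($G = - \sqrt{2} \sqrt{9} - 25 = \left(-1\right) \sqrt{2} \cdot 3 - 25 = - 3 \sqrt{2} - 25 = -25 - 3 \sqrt{2} \approx -29.243$)
$1 \left(\frac{4 - 37}{-3 + 1} + G\right) = 1 \left(\frac{4 - 37}{-3 + 1} - \left(25 + 3 \sqrt{2}\right)\right) = 1 \left(- \frac{33}{-2} - \left(25 + 3 \sqrt{2}\right)\right) = 1 \left(\left(-33\right) \left(- \frac{1}{2}\right) - \left(25 + 3 \sqrt{2}\right)\right) = 1 \left(\frac{33}{2} - \left(25 + 3 \sqrt{2}\right)\right) = 1 \left(- \frac{17}{2} - 3 \sqrt{2}\right) = - \frac{17}{2} - 3 \sqrt{2}$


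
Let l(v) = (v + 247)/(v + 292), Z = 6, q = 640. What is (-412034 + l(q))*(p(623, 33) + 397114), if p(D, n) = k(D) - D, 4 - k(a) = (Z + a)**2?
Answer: -163974320027/466 ≈ -3.5188e+8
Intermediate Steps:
k(a) = 4 - (6 + a)**2
p(D, n) = 4 - D - (6 + D)**2 (p(D, n) = (4 - (6 + D)**2) - D = 4 - D - (6 + D)**2)
l(v) = (247 + v)/(292 + v)
(-412034 + l(q))*(p(623, 33) + 397114) = (-412034 + (247 + 640)/(292 + 640))*((4 - 1*623 - (6 + 623)**2) + 397114) = (-412034 + 887/932)*((4 - 623 - 1*629**2) + 397114) = (-412034 + (1/932)*887)*((4 - 623 - 1*395641) + 397114) = (-412034 + 887/932)*((4 - 623 - 395641) + 397114) = -384014801*(-396260 + 397114)/932 = -384014801/932*854 = -163974320027/466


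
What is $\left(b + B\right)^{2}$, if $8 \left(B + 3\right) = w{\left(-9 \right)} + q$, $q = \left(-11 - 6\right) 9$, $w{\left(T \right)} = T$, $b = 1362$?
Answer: $\frac{28676025}{16} \approx 1.7923 \cdot 10^{6}$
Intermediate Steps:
$q = -153$ ($q = \left(-17\right) 9 = -153$)
$B = - \frac{93}{4}$ ($B = -3 + \frac{-9 - 153}{8} = -3 + \frac{1}{8} \left(-162\right) = -3 - \frac{81}{4} = - \frac{93}{4} \approx -23.25$)
$\left(b + B\right)^{2} = \left(1362 - \frac{93}{4}\right)^{2} = \left(\frac{5355}{4}\right)^{2} = \frac{28676025}{16}$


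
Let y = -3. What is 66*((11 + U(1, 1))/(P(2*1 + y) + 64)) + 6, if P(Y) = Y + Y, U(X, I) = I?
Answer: 582/31 ≈ 18.774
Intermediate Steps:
P(Y) = 2*Y
66*((11 + U(1, 1))/(P(2*1 + y) + 64)) + 6 = 66*((11 + 1)/(2*(2*1 - 3) + 64)) + 6 = 66*(12/(2*(2 - 3) + 64)) + 6 = 66*(12/(2*(-1) + 64)) + 6 = 66*(12/(-2 + 64)) + 6 = 66*(12/62) + 6 = 66*(12*(1/62)) + 6 = 66*(6/31) + 6 = 396/31 + 6 = 582/31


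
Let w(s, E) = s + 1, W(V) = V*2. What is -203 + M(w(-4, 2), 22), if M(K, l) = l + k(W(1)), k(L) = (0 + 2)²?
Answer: -177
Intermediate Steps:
W(V) = 2*V
k(L) = 4 (k(L) = 2² = 4)
w(s, E) = 1 + s
M(K, l) = 4 + l (M(K, l) = l + 4 = 4 + l)
-203 + M(w(-4, 2), 22) = -203 + (4 + 22) = -203 + 26 = -177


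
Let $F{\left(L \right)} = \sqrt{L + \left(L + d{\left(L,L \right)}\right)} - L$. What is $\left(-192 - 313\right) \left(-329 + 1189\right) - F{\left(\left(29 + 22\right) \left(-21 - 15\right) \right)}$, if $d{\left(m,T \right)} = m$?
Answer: $-436136 - 18 i \sqrt{17} \approx -4.3614 \cdot 10^{5} - 74.216 i$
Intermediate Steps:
$F{\left(L \right)} = - L + \sqrt{3} \sqrt{L}$ ($F{\left(L \right)} = \sqrt{L + \left(L + L\right)} - L = \sqrt{L + 2 L} - L = \sqrt{3 L} - L = \sqrt{3} \sqrt{L} - L = - L + \sqrt{3} \sqrt{L}$)
$\left(-192 - 313\right) \left(-329 + 1189\right) - F{\left(\left(29 + 22\right) \left(-21 - 15\right) \right)} = \left(-192 - 313\right) \left(-329 + 1189\right) - \left(- \left(29 + 22\right) \left(-21 - 15\right) + \sqrt{3} \sqrt{\left(29 + 22\right) \left(-21 - 15\right)}\right) = \left(-505\right) 860 - \left(- 51 \left(-36\right) + \sqrt{3} \sqrt{51 \left(-36\right)}\right) = -434300 - \left(\left(-1\right) \left(-1836\right) + \sqrt{3} \sqrt{-1836}\right) = -434300 - \left(1836 + \sqrt{3} \cdot 6 i \sqrt{51}\right) = -434300 - \left(1836 + 18 i \sqrt{17}\right) = -436136 - 18 i \sqrt{17}$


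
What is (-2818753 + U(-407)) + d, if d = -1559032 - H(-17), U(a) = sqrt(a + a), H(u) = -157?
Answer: -4377628 + I*sqrt(814) ≈ -4.3776e+6 + 28.531*I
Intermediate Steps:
U(a) = sqrt(2)*sqrt(a) (U(a) = sqrt(2*a) = sqrt(2)*sqrt(a))
d = -1558875 (d = -1559032 - 1*(-157) = -1559032 + 157 = -1558875)
(-2818753 + U(-407)) + d = (-2818753 + sqrt(2)*sqrt(-407)) - 1558875 = (-2818753 + sqrt(2)*(I*sqrt(407))) - 1558875 = (-2818753 + I*sqrt(814)) - 1558875 = -4377628 + I*sqrt(814)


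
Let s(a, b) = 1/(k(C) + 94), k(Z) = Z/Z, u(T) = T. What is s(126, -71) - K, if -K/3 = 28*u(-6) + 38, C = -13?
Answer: -37049/95 ≈ -389.99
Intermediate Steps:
k(Z) = 1
s(a, b) = 1/95 (s(a, b) = 1/(1 + 94) = 1/95)
K = 390 (K = -3*(28*(-6) + 38) = -3*(-168 + 38) = -3*(-130) = 390)
s(126, -71) - K = 1/95 - 1*390 = 1/95 - 390 = -37049/95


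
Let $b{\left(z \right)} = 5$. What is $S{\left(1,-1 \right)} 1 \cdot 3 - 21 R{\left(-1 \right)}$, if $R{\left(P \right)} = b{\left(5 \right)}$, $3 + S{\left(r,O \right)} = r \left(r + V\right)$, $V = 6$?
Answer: $-93$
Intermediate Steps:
$S{\left(r,O \right)} = -3 + r \left(6 + r\right)$ ($S{\left(r,O \right)} = -3 + r \left(r + 6\right) = -3 + r \left(6 + r\right)$)
$R{\left(P \right)} = 5$
$S{\left(1,-1 \right)} 1 \cdot 3 - 21 R{\left(-1 \right)} = \left(-3 + 1^{2} + 6 \cdot 1\right) 1 \cdot 3 - 105 = \left(-3 + 1 + 6\right) 1 \cdot 3 - 105 = 4 \cdot 1 \cdot 3 - 105 = 4 \cdot 3 - 105 = 12 - 105 = -93$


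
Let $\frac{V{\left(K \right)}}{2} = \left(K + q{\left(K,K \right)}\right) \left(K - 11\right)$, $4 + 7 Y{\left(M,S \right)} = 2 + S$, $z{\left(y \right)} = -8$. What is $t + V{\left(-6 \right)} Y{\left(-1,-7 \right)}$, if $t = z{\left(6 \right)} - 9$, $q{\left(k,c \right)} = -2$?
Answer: $- \frac{2567}{7} \approx -366.71$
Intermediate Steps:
$Y{\left(M,S \right)} = - \frac{2}{7} + \frac{S}{7}$ ($Y{\left(M,S \right)} = - \frac{4}{7} + \frac{2 + S}{7} = - \frac{4}{7} + \left(\frac{2}{7} + \frac{S}{7}\right) = - \frac{2}{7} + \frac{S}{7}$)
$V{\left(K \right)} = 2 \left(-11 + K\right) \left(-2 + K\right)$ ($V{\left(K \right)} = 2 \left(K - 2\right) \left(K - 11\right) = 2 \left(-2 + K\right) \left(-11 + K\right) = 2 \left(-11 + K\right) \left(-2 + K\right)$)
$t = -17$ ($t = -8 - 9 = -17$)
$t + V{\left(-6 \right)} Y{\left(-1,-7 \right)} = -17 + \left(44 - -156 + 2 \left(-6\right)^{2}\right) \left(- \frac{2}{7} + \frac{1}{7} \left(-7\right)\right) = -17 + \left(44 + 156 + 2 \cdot 36\right) \left(- \frac{2}{7} - 1\right) = -17 + \left(44 + 156 + 72\right) \left(- \frac{9}{7}\right) = -17 + 272 \left(- \frac{9}{7}\right) = -17 - \frac{2448}{7} = - \frac{2567}{7}$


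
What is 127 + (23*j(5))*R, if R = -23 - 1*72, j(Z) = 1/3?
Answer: -1804/3 ≈ -601.33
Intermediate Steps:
j(Z) = ⅓
R = -95 (R = -23 - 72 = -95)
127 + (23*j(5))*R = 127 + (23*(⅓))*(-95) = 127 + (23/3)*(-95) = 127 - 2185/3 = -1804/3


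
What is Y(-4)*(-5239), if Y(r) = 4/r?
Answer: 5239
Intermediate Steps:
Y(-4)*(-5239) = (4/(-4))*(-5239) = (4*(-¼))*(-5239) = -1*(-5239) = 5239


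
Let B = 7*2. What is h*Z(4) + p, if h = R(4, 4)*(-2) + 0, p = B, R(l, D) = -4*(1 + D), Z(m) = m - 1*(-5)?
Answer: 374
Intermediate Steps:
Z(m) = 5 + m (Z(m) = m + 5 = 5 + m)
B = 14
R(l, D) = -4 - 4*D
p = 14
h = 40 (h = (-4 - 4*4)*(-2) + 0 = (-4 - 16)*(-2) + 0 = -20*(-2) + 0 = 40 + 0 = 40)
h*Z(4) + p = 40*(5 + 4) + 14 = 40*9 + 14 = 360 + 14 = 374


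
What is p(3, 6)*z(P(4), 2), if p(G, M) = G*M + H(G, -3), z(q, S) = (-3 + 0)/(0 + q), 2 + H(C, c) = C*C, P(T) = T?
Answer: -75/4 ≈ -18.750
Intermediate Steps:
H(C, c) = -2 + C² (H(C, c) = -2 + C*C = -2 + C²)
z(q, S) = -3/q
p(G, M) = -2 + G² + G*M (p(G, M) = G*M + (-2 + G²) = -2 + G² + G*M)
p(3, 6)*z(P(4), 2) = (-2 + 3² + 3*6)*(-3/4) = (-2 + 9 + 18)*(-3*¼) = 25*(-¾) = -75/4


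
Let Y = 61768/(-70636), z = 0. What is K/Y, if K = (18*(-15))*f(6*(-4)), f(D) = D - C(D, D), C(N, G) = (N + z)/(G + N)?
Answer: -16687755/2206 ≈ -7564.7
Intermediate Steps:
Y = -15442/17659 (Y = 61768*(-1/70636) = -15442/17659 ≈ -0.87445)
C(N, G) = N/(G + N) (C(N, G) = (N + 0)/(G + N) = N/(G + N))
f(D) = -1/2 + D (f(D) = D - D/(D + D) = D - D/(2*D) = D - D*1/(2*D) = D - 1*1/2 = D - 1/2 = -1/2 + D)
K = 6615 (K = (18*(-15))*(-1/2 + 6*(-4)) = -270*(-1/2 - 24) = -270*(-49/2) = 6615)
K/Y = 6615/(-15442/17659) = 6615*(-17659/15442) = -16687755/2206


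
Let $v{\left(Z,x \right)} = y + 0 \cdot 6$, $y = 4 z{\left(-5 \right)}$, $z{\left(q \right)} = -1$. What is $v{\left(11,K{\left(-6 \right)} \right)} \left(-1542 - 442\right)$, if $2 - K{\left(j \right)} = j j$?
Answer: $7936$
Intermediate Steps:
$K{\left(j \right)} = 2 - j^{2}$ ($K{\left(j \right)} = 2 - j j = 2 - j^{2}$)
$y = -4$ ($y = 4 \left(-1\right) = -4$)
$v{\left(Z,x \right)} = -4$ ($v{\left(Z,x \right)} = -4 + 0 \cdot 6 = -4 + 0 = -4$)
$v{\left(11,K{\left(-6 \right)} \right)} \left(-1542 - 442\right) = - 4 \left(-1542 - 442\right) = \left(-4\right) \left(-1984\right) = 7936$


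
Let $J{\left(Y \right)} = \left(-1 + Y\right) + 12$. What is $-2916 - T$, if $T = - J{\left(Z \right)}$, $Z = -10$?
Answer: $-2915$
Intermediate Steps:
$J{\left(Y \right)} = 11 + Y$
$T = -1$ ($T = - (11 - 10) = \left(-1\right) 1 = -1$)
$-2916 - T = -2916 - -1 = -2916 + 1 = -2915$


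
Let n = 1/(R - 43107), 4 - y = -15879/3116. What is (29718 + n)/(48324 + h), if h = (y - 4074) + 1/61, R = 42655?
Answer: 638300630665/950623239407 ≈ 0.67145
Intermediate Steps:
y = 28343/3116 (y = 4 - (-15879)/3116 = 4 - 1*(-15879/3116) = 4 + 15879/3116 = 28343/3116 ≈ 9.0960)
n = -1/452 (n = 1/(42655 - 43107) = 1/(-452) = -1/452 ≈ -0.0022124)
h = -772637585/190076 (h = (28343/3116 - 4074) + 1/61 = -12666241/3116 + 1/61 = -772637585/190076 ≈ -4064.9)
(29718 + n)/(48324 + h) = (29718 - 1/452)/(48324 - 772637585/190076) = 13432535/(452*(8412595039/190076)) = (13432535/452)*(190076/8412595039) = 638300630665/950623239407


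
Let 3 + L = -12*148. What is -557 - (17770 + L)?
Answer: -16548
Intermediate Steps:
L = -1779 (L = -3 - 12*148 = -3 - 1776 = -1779)
-557 - (17770 + L) = -557 - (17770 - 1779) = -557 - 1*15991 = -557 - 15991 = -16548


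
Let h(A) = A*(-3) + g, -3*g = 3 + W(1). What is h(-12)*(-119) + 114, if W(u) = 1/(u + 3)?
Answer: -48493/12 ≈ -4041.1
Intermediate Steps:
W(u) = 1/(3 + u)
g = -13/12 (g = -(3 + 1/(3 + 1))/3 = -(3 + 1/4)/3 = -1/3*13/4 = -13/12 ≈ -1.0833)
h(A) = -13/12 - 3*A (h(A) = A*(-3) - 13/12 = -3*A - 13/12 = -13/12 - 3*A)
h(-12)*(-119) + 114 = (-13/12 - 3*(-12))*(-119) + 114 = (-13/12 + 36)*(-119) + 114 = (419/12)*(-119) + 114 = -49861/12 + 114 = -48493/12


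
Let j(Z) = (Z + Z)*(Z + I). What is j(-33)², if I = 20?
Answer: 736164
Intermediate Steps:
j(Z) = 2*Z*(20 + Z) (j(Z) = (Z + Z)*(Z + 20) = (2*Z)*(20 + Z) = 2*Z*(20 + Z))
j(-33)² = (2*(-33)*(20 - 33))² = (2*(-33)*(-13))² = 858² = 736164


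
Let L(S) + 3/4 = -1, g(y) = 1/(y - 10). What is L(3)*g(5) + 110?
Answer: 2207/20 ≈ 110.35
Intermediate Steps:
g(y) = 1/(-10 + y)
L(S) = -7/4 (L(S) = -¾ - 1 = -7/4)
L(3)*g(5) + 110 = -7/(4*(-10 + 5)) + 110 = -7/4/(-5) + 110 = -7/4*(-⅕) + 110 = 7/20 + 110 = 2207/20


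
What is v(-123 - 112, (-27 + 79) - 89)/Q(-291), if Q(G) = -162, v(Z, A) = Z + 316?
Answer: -1/2 ≈ -0.50000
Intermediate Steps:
v(Z, A) = 316 + Z
v(-123 - 112, (-27 + 79) - 89)/Q(-291) = (316 + (-123 - 112))/(-162) = (316 - 235)*(-1/162) = 81*(-1/162) = -1/2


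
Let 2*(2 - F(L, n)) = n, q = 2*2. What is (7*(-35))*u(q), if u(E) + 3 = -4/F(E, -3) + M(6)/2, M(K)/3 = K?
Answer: -1190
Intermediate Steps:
q = 4
F(L, n) = 2 - n/2
M(K) = 3*K
u(E) = 34/7 (u(E) = -3 + (-4/(2 - ½*(-3)) + (3*6)/2) = -3 + (-4/(2 + 3/2) + 18*(½)) = -3 + (-4/7/2 + 9) = -3 + (-4*2/7 + 9) = -3 + (-8/7 + 9) = -3 + 55/7 = 34/7)
(7*(-35))*u(q) = (7*(-35))*(34/7) = -245*34/7 = -1190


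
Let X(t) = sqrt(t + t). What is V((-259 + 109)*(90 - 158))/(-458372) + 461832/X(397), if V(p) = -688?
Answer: 172/114593 + 230916*sqrt(794)/397 ≈ 16390.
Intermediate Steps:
X(t) = sqrt(2)*sqrt(t) (X(t) = sqrt(2*t) = sqrt(2)*sqrt(t))
V((-259 + 109)*(90 - 158))/(-458372) + 461832/X(397) = -688/(-458372) + 461832/((sqrt(2)*sqrt(397))) = -688*(-1/458372) + 461832/(sqrt(794)) = 172/114593 + 461832*(sqrt(794)/794) = 172/114593 + 230916*sqrt(794)/397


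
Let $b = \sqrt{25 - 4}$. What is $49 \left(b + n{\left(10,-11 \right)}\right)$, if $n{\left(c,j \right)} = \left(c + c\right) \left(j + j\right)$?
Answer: $-21560 + 49 \sqrt{21} \approx -21335.0$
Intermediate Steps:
$n{\left(c,j \right)} = 4 c j$ ($n{\left(c,j \right)} = 2 c 2 j = 4 c j$)
$b = \sqrt{21} \approx 4.5826$
$49 \left(b + n{\left(10,-11 \right)}\right) = 49 \left(\sqrt{21} + 4 \cdot 10 \left(-11\right)\right) = 49 \left(\sqrt{21} - 440\right) = 49 \left(-440 + \sqrt{21}\right) = -21560 + 49 \sqrt{21}$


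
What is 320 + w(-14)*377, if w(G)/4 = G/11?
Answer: -17592/11 ≈ -1599.3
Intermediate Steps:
w(G) = 4*G/11 (w(G) = 4*(G/11) = 4*G/11)
320 + w(-14)*377 = 320 + ((4/11)*(-14))*377 = 320 - 56/11*377 = 320 - 21112/11 = -17592/11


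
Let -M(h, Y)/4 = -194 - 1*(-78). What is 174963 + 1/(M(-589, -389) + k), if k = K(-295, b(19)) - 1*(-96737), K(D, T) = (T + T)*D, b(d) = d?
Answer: 15045243334/85991 ≈ 1.7496e+5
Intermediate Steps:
K(D, T) = 2*D*T (K(D, T) = (2*T)*D = 2*D*T)
M(h, Y) = 464 (M(h, Y) = -4*(-194 - 1*(-78)) = -4*(-194 + 78) = -4*(-116) = 464)
k = 85527 (k = 2*(-295)*19 - 1*(-96737) = -11210 + 96737 = 85527)
174963 + 1/(M(-589, -389) + k) = 174963 + 1/(464 + 85527) = 174963 + 1/85991 = 15045243334/85991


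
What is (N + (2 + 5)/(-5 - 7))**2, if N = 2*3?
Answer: 4225/144 ≈ 29.340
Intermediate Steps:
N = 6
(N + (2 + 5)/(-5 - 7))**2 = (6 + (2 + 5)/(-5 - 7))**2 = (6 + 7/(-12))**2 = (6 + 7*(-1/12))**2 = (6 - 7/12)**2 = (65/12)**2 = 4225/144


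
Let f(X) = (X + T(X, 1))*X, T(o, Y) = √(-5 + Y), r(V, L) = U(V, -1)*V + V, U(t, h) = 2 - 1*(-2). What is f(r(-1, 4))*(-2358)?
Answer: -58950 + 23580*I ≈ -58950.0 + 23580.0*I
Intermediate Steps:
U(t, h) = 4 (U(t, h) = 2 + 2 = 4)
r(V, L) = 5*V (r(V, L) = 4*V + V = 5*V)
f(X) = X*(X + 2*I) (f(X) = (X + √(-5 + 1))*X = (X + √(-4))*X = (X + 2*I)*X = X*(X + 2*I))
f(r(-1, 4))*(-2358) = ((5*(-1))*(5*(-1) + 2*I))*(-2358) = -5*(-5 + 2*I)*(-2358) = (25 - 10*I)*(-2358) = -58950 + 23580*I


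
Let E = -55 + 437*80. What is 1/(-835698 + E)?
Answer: -1/800793 ≈ -1.2488e-6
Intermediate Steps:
E = 34905 (E = -55 + 34960 = 34905)
1/(-835698 + E) = 1/(-835698 + 34905) = 1/(-800793) = -1/800793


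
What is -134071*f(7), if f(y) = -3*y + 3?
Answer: 2413278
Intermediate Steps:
f(y) = 3 - 3*y
-134071*f(7) = -134071*(3 - 3*7) = -134071*(3 - 21) = -134071*(-18) = 2413278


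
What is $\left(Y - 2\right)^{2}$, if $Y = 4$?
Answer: $4$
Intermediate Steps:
$\left(Y - 2\right)^{2} = \left(4 - 2\right)^{2} = 2^{2} = 4$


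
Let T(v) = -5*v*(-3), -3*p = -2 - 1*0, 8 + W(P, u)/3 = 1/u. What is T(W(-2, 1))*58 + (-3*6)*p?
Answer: -18282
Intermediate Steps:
W(P, u) = -24 + 3/u
p = ⅔ (p = -(-2 - 1*0)/3 = -(-2 + 0)/3 = -⅓*(-2) = ⅔ ≈ 0.66667)
T(v) = 15*v
T(W(-2, 1))*58 + (-3*6)*p = (15*(-24 + 3/1))*58 - 3*6*(⅔) = (15*(-24 + 3*1))*58 - 18*⅔ = (15*(-24 + 3))*58 - 12 = (15*(-21))*58 - 12 = -315*58 - 12 = -18270 - 12 = -18282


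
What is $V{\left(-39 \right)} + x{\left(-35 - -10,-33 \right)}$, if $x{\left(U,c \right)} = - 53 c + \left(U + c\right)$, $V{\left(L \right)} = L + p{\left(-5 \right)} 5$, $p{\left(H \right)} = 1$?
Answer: $1657$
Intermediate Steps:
$V{\left(L \right)} = 5 + L$ ($V{\left(L \right)} = L + 1 \cdot 5 = L + 5 = 5 + L$)
$x{\left(U,c \right)} = U - 52 c$
$V{\left(-39 \right)} + x{\left(-35 - -10,-33 \right)} = \left(5 - 39\right) - -1691 = -34 + \left(\left(-35 + 10\right) + 1716\right) = -34 + \left(-25 + 1716\right) = -34 + 1691 = 1657$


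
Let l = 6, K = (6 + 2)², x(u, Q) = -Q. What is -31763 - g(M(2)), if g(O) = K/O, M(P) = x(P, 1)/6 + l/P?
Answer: -540355/17 ≈ -31786.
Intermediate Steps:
K = 64 (K = 8² = 64)
M(P) = -⅙ + 6/P (M(P) = -1*1/6 + 6/P = -1*⅙ + 6/P = -⅙ + 6/P)
g(O) = 64/O
-31763 - g(M(2)) = -31763 - 64/((⅙)*(36 - 1*2)/2) = -31763 - 64/((⅙)*(½)*(36 - 2)) = -31763 - 64/((⅙)*(½)*34) = -31763 - 64/17/6 = -31763 - 64*6/17 = -31763 - 1*384/17 = -31763 - 384/17 = -540355/17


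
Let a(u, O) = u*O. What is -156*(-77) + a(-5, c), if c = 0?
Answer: 12012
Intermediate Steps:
a(u, O) = O*u
-156*(-77) + a(-5, c) = -156*(-77) + 0*(-5) = 12012 + 0 = 12012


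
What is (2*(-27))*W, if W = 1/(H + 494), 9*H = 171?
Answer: -2/19 ≈ -0.10526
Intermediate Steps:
H = 19 (H = (⅑)*171 = 19)
W = 1/513 (W = 1/(19 + 494) = 1/513 ≈ 0.0019493)
(2*(-27))*W = (2*(-27))*(1/513) = -54*1/513 = -2/19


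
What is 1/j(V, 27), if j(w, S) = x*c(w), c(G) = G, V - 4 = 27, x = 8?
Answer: 1/248 ≈ 0.0040323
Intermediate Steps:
V = 31 (V = 4 + 27 = 31)
j(w, S) = 8*w
1/j(V, 27) = 1/(8*31) = 1/248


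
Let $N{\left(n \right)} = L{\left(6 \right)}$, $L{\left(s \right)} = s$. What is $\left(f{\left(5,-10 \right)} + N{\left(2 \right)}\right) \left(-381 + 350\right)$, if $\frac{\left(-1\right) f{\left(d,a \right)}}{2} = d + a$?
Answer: $-496$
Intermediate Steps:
$N{\left(n \right)} = 6$
$f{\left(d,a \right)} = - 2 a - 2 d$ ($f{\left(d,a \right)} = - 2 \left(d + a\right) = - 2 \left(a + d\right) = - 2 a - 2 d$)
$\left(f{\left(5,-10 \right)} + N{\left(2 \right)}\right) \left(-381 + 350\right) = \left(\left(\left(-2\right) \left(-10\right) - 10\right) + 6\right) \left(-381 + 350\right) = \left(\left(20 - 10\right) + 6\right) \left(-31\right) = \left(10 + 6\right) \left(-31\right) = 16 \left(-31\right) = -496$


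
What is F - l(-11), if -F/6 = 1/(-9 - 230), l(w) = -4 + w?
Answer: 3591/239 ≈ 15.025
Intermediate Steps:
F = 6/239 (F = -6/(-9 - 230) = -6/(-239) = -6*(-1/239) = 6/239 ≈ 0.025105)
F - l(-11) = 6/239 - (-4 - 11) = 6/239 - 1*(-15) = 6/239 + 15 = 3591/239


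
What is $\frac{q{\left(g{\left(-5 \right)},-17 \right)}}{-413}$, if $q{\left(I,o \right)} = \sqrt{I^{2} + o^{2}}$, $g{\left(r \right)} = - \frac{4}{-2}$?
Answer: $- \frac{\sqrt{293}}{413} \approx -0.041446$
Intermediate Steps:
$g{\left(r \right)} = 2$ ($g{\left(r \right)} = \left(-4\right) \left(- \frac{1}{2}\right) = 2$)
$\frac{q{\left(g{\left(-5 \right)},-17 \right)}}{-413} = \frac{\sqrt{2^{2} + \left(-17\right)^{2}}}{-413} = \sqrt{4 + 289} \left(- \frac{1}{413}\right) = \sqrt{293} \left(- \frac{1}{413}\right) = - \frac{\sqrt{293}}{413}$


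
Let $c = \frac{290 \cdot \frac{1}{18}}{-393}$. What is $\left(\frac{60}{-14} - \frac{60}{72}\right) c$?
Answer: $\frac{31175}{148554} \approx 0.20986$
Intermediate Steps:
$c = - \frac{145}{3537}$ ($c = 290 \cdot \frac{1}{18} \left(- \frac{1}{393}\right) = \frac{145}{9} \left(- \frac{1}{393}\right) = - \frac{145}{3537} \approx -0.040995$)
$\left(\frac{60}{-14} - \frac{60}{72}\right) c = \left(\frac{60}{-14} - \frac{60}{72}\right) \left(- \frac{145}{3537}\right) = \left(60 \left(- \frac{1}{14}\right) - \frac{5}{6}\right) \left(- \frac{145}{3537}\right) = \left(- \frac{30}{7} - \frac{5}{6}\right) \left(- \frac{145}{3537}\right) = \left(- \frac{215}{42}\right) \left(- \frac{145}{3537}\right) = \frac{31175}{148554}$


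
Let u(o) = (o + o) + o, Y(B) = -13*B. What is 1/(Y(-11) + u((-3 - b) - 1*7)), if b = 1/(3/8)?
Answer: 1/105 ≈ 0.0095238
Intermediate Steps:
b = 8/3 (b = 1/(3*(⅛)) = 1/(3/8) = 8/3 ≈ 2.6667)
u(o) = 3*o (u(o) = 2*o + o = 3*o)
1/(Y(-11) + u((-3 - b) - 1*7)) = 1/(-13*(-11) + 3*((-3 - 1*8/3) - 1*7)) = 1/(143 + 3*((-3 - 8/3) - 7)) = 1/(143 + 3*(-17/3 - 7)) = 1/(143 + 3*(-38/3)) = 1/(143 - 38) = 1/105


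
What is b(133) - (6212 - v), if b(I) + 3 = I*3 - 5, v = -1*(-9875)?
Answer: 4054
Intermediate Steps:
v = 9875
b(I) = -8 + 3*I (b(I) = -3 + (I*3 - 5) = -3 + (3*I - 5) = -3 + (-5 + 3*I) = -8 + 3*I)
b(133) - (6212 - v) = (-8 + 3*133) - (6212 - 1*9875) = (-8 + 399) - (6212 - 9875) = 391 - 1*(-3663) = 391 + 3663 = 4054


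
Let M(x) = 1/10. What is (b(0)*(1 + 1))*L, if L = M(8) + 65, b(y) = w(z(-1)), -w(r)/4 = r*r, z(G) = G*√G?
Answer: 2604/5 ≈ 520.80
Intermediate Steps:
M(x) = ⅒
z(G) = G^(3/2)
w(r) = -4*r² (w(r) = -4*r*r = -4*r²)
b(y) = 4 (b(y) = -4*((-1)^(3/2))² = -4*(-I)² = -4*(-1) = 4)
L = 651/10 (L = ⅒ + 65 = 651/10 ≈ 65.100)
(b(0)*(1 + 1))*L = (4*(1 + 1))*(651/10) = (4*2)*(651/10) = 8*(651/10) = 2604/5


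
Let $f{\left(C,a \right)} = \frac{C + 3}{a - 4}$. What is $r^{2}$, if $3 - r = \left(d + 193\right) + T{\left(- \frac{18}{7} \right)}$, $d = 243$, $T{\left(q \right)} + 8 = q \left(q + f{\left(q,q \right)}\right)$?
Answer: $\frac{236795131456}{1270129} \approx 1.8643 \cdot 10^{5}$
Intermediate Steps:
$f{\left(C,a \right)} = \frac{3 + C}{-4 + a}$
$T{\left(q \right)} = -8 + q \left(q + \frac{3 + q}{-4 + q}\right)$
$r = - \frac{486616}{1127}$ ($r = 3 - \left(\left(243 + 193\right) + \frac{- \frac{18}{7} \left(3 - \frac{18}{7}\right) + \left(-8 + \left(- \frac{18}{7}\right)^{2}\right) \left(-4 - \frac{18}{7}\right)}{-4 - \frac{18}{7}}\right) = 3 - \left(436 + \frac{\left(-18\right) \frac{1}{7} \left(3 - \frac{18}{7}\right) + \left(-8 + \left(\left(-18\right) \frac{1}{7}\right)^{2}\right) \left(-4 - \frac{18}{7}\right)}{-4 - \frac{18}{7}}\right) = 3 - \left(436 + \frac{- \frac{18 \left(3 - \frac{18}{7}\right)}{7} + \left(-8 + \left(- \frac{18}{7}\right)^{2}\right) \left(-4 - \frac{18}{7}\right)}{-4 - \frac{18}{7}}\right) = 3 - \left(436 + \frac{\left(- \frac{18}{7}\right) \frac{3}{7} + \left(-8 + \frac{324}{49}\right) \left(- \frac{46}{7}\right)}{- \frac{46}{7}}\right) = 3 - \left(436 - \frac{7 \left(- \frac{54}{49} - - \frac{3128}{343}\right)}{46}\right) = 3 - \left(436 - \frac{7 \left(- \frac{54}{49} + \frac{3128}{343}\right)}{46}\right) = 3 - \left(436 - \frac{1375}{1127}\right) = 3 - \frac{489997}{1127} = - \frac{486616}{1127} \approx -431.78$)
$r^{2} = \left(- \frac{486616}{1127}\right)^{2} = \frac{236795131456}{1270129}$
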